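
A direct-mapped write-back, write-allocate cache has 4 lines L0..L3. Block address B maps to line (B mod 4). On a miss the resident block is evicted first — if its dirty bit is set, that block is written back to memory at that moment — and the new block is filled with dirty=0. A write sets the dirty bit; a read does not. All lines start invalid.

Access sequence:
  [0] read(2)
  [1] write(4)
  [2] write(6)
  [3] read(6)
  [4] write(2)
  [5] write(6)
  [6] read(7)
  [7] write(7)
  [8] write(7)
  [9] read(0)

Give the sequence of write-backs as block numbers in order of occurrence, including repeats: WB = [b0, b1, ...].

WB = [6, 2, 4]

  0 | R B2 → L2 miss [-]
  1 | W B4 → L0 miss [D]
  2 | W B6 → L2 miss [D]
  3 | R B6 → L2 hit [D]
  4 | W B2 → L2 miss wb→B6 [D]
  5 | W B6 → L2 miss wb→B2 [D]
  6 | R B7 → L3 miss [-]
  7 | W B7 → L3 hit [D]
  8 | W B7 → L3 hit [D]
  9 | R B0 → L0 miss wb→B4 [-]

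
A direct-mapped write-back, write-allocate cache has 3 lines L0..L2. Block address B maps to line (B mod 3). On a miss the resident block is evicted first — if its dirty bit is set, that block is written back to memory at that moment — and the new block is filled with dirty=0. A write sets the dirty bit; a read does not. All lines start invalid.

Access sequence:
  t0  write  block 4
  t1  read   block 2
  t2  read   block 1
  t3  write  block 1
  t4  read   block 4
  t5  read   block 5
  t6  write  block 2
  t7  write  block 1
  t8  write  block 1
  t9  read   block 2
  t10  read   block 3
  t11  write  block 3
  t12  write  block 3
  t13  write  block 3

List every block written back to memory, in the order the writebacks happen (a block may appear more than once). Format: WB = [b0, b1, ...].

WB = [4, 1]

0: W B4 → L1 miss [D]
1: R B2 → L2 miss [-]
2: R B1 → L1 miss wb→B4 [-]
3: W B1 → L1 hit [D]
4: R B4 → L1 miss wb→B1 [-]
5: R B5 → L2 miss [-]
6: W B2 → L2 miss [D]
7: W B1 → L1 miss [D]
8: W B1 → L1 hit [D]
9: R B2 → L2 hit [D]
10: R B3 → L0 miss [-]
11: W B3 → L0 hit [D]
12: W B3 → L0 hit [D]
13: W B3 → L0 hit [D]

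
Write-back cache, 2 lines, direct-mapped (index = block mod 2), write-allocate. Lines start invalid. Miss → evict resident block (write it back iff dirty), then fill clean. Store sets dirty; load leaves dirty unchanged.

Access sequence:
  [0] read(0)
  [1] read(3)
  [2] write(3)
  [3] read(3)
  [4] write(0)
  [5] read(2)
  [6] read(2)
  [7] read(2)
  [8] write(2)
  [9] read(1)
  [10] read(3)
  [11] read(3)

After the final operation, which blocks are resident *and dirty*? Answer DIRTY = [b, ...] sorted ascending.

DIRTY = [2]

  0 | R B0 → L0 miss [-]
  1 | R B3 → L1 miss [-]
  2 | W B3 → L1 hit [D]
  3 | R B3 → L1 hit [D]
  4 | W B0 → L0 hit [D]
  5 | R B2 → L0 miss wb→B0 [-]
  6 | R B2 → L0 hit [-]
  7 | R B2 → L0 hit [-]
  8 | W B2 → L0 hit [D]
  9 | R B1 → L1 miss wb→B3 [-]
  10 | R B3 → L1 miss [-]
  11 | R B3 → L1 hit [-]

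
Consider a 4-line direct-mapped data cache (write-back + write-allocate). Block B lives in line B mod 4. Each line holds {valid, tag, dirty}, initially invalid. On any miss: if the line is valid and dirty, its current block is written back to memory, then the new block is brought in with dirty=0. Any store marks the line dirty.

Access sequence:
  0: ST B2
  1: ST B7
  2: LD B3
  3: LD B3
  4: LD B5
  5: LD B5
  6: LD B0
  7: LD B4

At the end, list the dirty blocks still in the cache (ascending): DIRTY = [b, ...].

DIRTY = [2]

0: W B2 → L2 miss [D]
1: W B7 → L3 miss [D]
2: R B3 → L3 miss wb→B7 [-]
3: R B3 → L3 hit [-]
4: R B5 → L1 miss [-]
5: R B5 → L1 hit [-]
6: R B0 → L0 miss [-]
7: R B4 → L0 miss [-]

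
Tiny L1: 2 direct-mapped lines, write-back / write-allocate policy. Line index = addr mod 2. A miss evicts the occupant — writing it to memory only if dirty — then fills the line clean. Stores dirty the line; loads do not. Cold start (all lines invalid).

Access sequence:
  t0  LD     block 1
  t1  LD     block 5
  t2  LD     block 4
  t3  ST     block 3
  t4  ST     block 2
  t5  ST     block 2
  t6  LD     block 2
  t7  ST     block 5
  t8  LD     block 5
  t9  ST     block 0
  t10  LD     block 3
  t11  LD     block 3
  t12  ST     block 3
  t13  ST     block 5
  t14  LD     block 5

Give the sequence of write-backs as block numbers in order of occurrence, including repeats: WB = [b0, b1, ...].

WB = [3, 2, 5, 3]

0: R B1 -> L1 miss  d=-]
1: R B5 -> L1 miss  d=-]
2: R B4 -> L0 miss  d=-]
3: W B3 -> L1 miss  d=D]
4: W B2 -> L0 miss  d=D]
5: W B2 -> L0 hit  d=D]
6: R B2 -> L0 hit  d=D]
7: W B5 -> L1 miss wb->B3  d=D]
8: R B5 -> L1 hit  d=D]
9: W B0 -> L0 miss wb->B2  d=D]
10: R B3 -> L1 miss wb->B5  d=-]
11: R B3 -> L1 hit  d=-]
12: W B3 -> L1 hit  d=D]
13: W B5 -> L1 miss wb->B3  d=D]
14: R B5 -> L1 hit  d=D]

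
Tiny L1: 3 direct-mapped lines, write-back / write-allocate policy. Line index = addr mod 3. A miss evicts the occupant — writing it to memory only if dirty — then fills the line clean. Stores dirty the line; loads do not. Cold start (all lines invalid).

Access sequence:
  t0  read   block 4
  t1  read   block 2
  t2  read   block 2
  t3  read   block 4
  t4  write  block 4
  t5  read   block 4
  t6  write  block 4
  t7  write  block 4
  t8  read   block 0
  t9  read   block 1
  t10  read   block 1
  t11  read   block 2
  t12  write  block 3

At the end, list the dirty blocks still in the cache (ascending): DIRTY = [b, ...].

  0 | R B4 → L1 miss [-]
  1 | R B2 → L2 miss [-]
  2 | R B2 → L2 hit [-]
  3 | R B4 → L1 hit [-]
  4 | W B4 → L1 hit [D]
  5 | R B4 → L1 hit [D]
  6 | W B4 → L1 hit [D]
  7 | W B4 → L1 hit [D]
  8 | R B0 → L0 miss [-]
  9 | R B1 → L1 miss wb→B4 [-]
  10 | R B1 → L1 hit [-]
  11 | R B2 → L2 hit [-]
  12 | W B3 → L0 miss [D]

DIRTY = [3]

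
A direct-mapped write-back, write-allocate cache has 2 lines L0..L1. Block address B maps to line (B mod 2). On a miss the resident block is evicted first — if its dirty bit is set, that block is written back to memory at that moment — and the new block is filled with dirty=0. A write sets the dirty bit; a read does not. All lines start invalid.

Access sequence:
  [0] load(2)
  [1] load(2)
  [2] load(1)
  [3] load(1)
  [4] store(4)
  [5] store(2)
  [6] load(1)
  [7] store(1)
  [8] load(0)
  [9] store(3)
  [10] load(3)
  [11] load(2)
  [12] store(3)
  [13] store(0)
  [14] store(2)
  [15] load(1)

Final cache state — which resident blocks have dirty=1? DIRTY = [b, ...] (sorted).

0: R B2 → L0 miss [-]
1: R B2 → L0 hit [-]
2: R B1 → L1 miss [-]
3: R B1 → L1 hit [-]
4: W B4 → L0 miss [D]
5: W B2 → L0 miss wb→B4 [D]
6: R B1 → L1 hit [-]
7: W B1 → L1 hit [D]
8: R B0 → L0 miss wb→B2 [-]
9: W B3 → L1 miss wb→B1 [D]
10: R B3 → L1 hit [D]
11: R B2 → L0 miss [-]
12: W B3 → L1 hit [D]
13: W B0 → L0 miss [D]
14: W B2 → L0 miss wb→B0 [D]
15: R B1 → L1 miss wb→B3 [-]

DIRTY = [2]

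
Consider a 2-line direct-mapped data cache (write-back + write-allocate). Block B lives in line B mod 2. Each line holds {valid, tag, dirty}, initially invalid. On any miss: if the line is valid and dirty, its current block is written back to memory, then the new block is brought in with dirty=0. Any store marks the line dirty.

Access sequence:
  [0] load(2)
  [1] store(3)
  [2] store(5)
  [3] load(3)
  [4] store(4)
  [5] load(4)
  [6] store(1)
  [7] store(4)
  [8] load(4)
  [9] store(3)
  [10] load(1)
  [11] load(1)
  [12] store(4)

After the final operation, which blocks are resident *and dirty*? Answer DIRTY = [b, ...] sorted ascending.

0: R B2 → L0 miss [-]
1: W B3 → L1 miss [D]
2: W B5 → L1 miss wb→B3 [D]
3: R B3 → L1 miss wb→B5 [-]
4: W B4 → L0 miss [D]
5: R B4 → L0 hit [D]
6: W B1 → L1 miss [D]
7: W B4 → L0 hit [D]
8: R B4 → L0 hit [D]
9: W B3 → L1 miss wb→B1 [D]
10: R B1 → L1 miss wb→B3 [-]
11: R B1 → L1 hit [-]
12: W B4 → L0 hit [D]

DIRTY = [4]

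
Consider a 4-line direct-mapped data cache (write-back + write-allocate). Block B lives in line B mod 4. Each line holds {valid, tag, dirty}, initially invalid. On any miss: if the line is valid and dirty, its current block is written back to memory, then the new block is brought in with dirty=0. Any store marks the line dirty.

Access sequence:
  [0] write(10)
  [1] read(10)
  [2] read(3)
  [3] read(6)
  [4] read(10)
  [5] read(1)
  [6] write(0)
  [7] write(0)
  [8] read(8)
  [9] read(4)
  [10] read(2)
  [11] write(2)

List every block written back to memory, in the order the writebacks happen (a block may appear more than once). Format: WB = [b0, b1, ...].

WB = [10, 0]

0: W B10 → L2 miss [D]
1: R B10 → L2 hit [D]
2: R B3 → L3 miss [-]
3: R B6 → L2 miss wb→B10 [-]
4: R B10 → L2 miss [-]
5: R B1 → L1 miss [-]
6: W B0 → L0 miss [D]
7: W B0 → L0 hit [D]
8: R B8 → L0 miss wb→B0 [-]
9: R B4 → L0 miss [-]
10: R B2 → L2 miss [-]
11: W B2 → L2 hit [D]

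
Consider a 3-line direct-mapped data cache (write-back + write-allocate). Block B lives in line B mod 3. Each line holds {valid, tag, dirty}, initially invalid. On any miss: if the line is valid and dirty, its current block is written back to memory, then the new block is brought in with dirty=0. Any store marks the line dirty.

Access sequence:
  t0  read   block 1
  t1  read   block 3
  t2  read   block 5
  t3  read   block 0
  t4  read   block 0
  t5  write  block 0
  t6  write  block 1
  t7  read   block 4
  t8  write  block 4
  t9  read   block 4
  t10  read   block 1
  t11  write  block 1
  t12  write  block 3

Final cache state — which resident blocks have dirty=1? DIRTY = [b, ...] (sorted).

DIRTY = [1, 3]

  0 | R B1 → L1 miss [-]
  1 | R B3 → L0 miss [-]
  2 | R B5 → L2 miss [-]
  3 | R B0 → L0 miss [-]
  4 | R B0 → L0 hit [-]
  5 | W B0 → L0 hit [D]
  6 | W B1 → L1 hit [D]
  7 | R B4 → L1 miss wb→B1 [-]
  8 | W B4 → L1 hit [D]
  9 | R B4 → L1 hit [D]
  10 | R B1 → L1 miss wb→B4 [-]
  11 | W B1 → L1 hit [D]
  12 | W B3 → L0 miss wb→B0 [D]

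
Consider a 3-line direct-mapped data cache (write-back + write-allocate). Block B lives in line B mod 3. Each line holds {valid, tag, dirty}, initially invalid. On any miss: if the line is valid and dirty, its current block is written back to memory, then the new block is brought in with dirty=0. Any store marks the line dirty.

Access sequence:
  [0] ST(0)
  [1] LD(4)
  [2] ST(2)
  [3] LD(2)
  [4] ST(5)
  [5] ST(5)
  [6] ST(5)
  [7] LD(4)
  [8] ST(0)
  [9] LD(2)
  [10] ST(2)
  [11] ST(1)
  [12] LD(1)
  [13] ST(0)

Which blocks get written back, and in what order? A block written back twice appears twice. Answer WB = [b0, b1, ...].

0: W B0 → L0 miss [D]
1: R B4 → L1 miss [-]
2: W B2 → L2 miss [D]
3: R B2 → L2 hit [D]
4: W B5 → L2 miss wb→B2 [D]
5: W B5 → L2 hit [D]
6: W B5 → L2 hit [D]
7: R B4 → L1 hit [-]
8: W B0 → L0 hit [D]
9: R B2 → L2 miss wb→B5 [-]
10: W B2 → L2 hit [D]
11: W B1 → L1 miss [D]
12: R B1 → L1 hit [D]
13: W B0 → L0 hit [D]

WB = [2, 5]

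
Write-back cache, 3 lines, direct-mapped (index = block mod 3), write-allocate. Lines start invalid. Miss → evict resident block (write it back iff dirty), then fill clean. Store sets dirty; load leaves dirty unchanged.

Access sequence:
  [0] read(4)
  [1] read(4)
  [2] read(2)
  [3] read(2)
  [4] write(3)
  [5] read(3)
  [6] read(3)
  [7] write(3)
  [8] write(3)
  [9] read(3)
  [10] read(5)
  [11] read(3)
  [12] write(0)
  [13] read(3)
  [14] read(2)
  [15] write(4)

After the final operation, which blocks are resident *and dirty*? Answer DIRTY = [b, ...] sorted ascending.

DIRTY = [4]

  0 | R B4 → L1 miss [-]
  1 | R B4 → L1 hit [-]
  2 | R B2 → L2 miss [-]
  3 | R B2 → L2 hit [-]
  4 | W B3 → L0 miss [D]
  5 | R B3 → L0 hit [D]
  6 | R B3 → L0 hit [D]
  7 | W B3 → L0 hit [D]
  8 | W B3 → L0 hit [D]
  9 | R B3 → L0 hit [D]
  10 | R B5 → L2 miss [-]
  11 | R B3 → L0 hit [D]
  12 | W B0 → L0 miss wb→B3 [D]
  13 | R B3 → L0 miss wb→B0 [-]
  14 | R B2 → L2 miss [-]
  15 | W B4 → L1 hit [D]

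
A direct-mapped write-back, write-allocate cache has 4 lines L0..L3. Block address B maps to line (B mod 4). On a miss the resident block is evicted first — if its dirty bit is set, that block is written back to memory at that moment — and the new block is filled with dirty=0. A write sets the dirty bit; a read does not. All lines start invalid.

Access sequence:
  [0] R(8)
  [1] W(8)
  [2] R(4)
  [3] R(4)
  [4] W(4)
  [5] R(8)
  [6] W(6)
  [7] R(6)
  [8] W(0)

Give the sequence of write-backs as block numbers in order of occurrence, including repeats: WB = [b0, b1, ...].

WB = [8, 4]

0: R B8 → L0 miss [-]
1: W B8 → L0 hit [D]
2: R B4 → L0 miss wb→B8 [-]
3: R B4 → L0 hit [-]
4: W B4 → L0 hit [D]
5: R B8 → L0 miss wb→B4 [-]
6: W B6 → L2 miss [D]
7: R B6 → L2 hit [D]
8: W B0 → L0 miss [D]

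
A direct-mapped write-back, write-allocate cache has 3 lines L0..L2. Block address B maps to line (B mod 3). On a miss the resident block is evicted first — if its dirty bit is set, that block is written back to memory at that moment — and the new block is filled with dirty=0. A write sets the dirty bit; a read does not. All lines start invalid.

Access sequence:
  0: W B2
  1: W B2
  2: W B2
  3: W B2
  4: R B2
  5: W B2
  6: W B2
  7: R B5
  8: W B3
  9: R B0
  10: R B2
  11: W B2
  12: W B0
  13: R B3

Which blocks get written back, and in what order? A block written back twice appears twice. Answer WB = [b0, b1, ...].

  0 | W B2 → L2 miss [D]
  1 | W B2 → L2 hit [D]
  2 | W B2 → L2 hit [D]
  3 | W B2 → L2 hit [D]
  4 | R B2 → L2 hit [D]
  5 | W B2 → L2 hit [D]
  6 | W B2 → L2 hit [D]
  7 | R B5 → L2 miss wb→B2 [-]
  8 | W B3 → L0 miss [D]
  9 | R B0 → L0 miss wb→B3 [-]
  10 | R B2 → L2 miss [-]
  11 | W B2 → L2 hit [D]
  12 | W B0 → L0 hit [D]
  13 | R B3 → L0 miss wb→B0 [-]

WB = [2, 3, 0]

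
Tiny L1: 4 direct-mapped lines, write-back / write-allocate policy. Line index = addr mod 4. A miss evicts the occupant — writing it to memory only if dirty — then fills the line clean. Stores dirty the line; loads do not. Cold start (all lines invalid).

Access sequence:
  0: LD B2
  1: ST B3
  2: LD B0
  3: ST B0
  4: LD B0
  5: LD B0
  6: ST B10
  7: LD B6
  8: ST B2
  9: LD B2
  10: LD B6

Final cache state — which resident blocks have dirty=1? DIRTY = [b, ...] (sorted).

DIRTY = [0, 3]

  0 | R B2 → L2 miss [-]
  1 | W B3 → L3 miss [D]
  2 | R B0 → L0 miss [-]
  3 | W B0 → L0 hit [D]
  4 | R B0 → L0 hit [D]
  5 | R B0 → L0 hit [D]
  6 | W B10 → L2 miss [D]
  7 | R B6 → L2 miss wb→B10 [-]
  8 | W B2 → L2 miss [D]
  9 | R B2 → L2 hit [D]
  10 | R B6 → L2 miss wb→B2 [-]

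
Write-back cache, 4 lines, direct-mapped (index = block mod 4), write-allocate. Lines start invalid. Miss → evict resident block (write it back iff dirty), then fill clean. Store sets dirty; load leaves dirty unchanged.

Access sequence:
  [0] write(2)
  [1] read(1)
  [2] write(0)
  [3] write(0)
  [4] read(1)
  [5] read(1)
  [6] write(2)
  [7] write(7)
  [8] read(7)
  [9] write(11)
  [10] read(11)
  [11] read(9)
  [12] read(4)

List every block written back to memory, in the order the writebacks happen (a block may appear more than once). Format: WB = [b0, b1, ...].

WB = [7, 0]

0: W B2 -> L2 miss  d=D]
1: R B1 -> L1 miss  d=-]
2: W B0 -> L0 miss  d=D]
3: W B0 -> L0 hit  d=D]
4: R B1 -> L1 hit  d=-]
5: R B1 -> L1 hit  d=-]
6: W B2 -> L2 hit  d=D]
7: W B7 -> L3 miss  d=D]
8: R B7 -> L3 hit  d=D]
9: W B11 -> L3 miss wb->B7  d=D]
10: R B11 -> L3 hit  d=D]
11: R B9 -> L1 miss  d=-]
12: R B4 -> L0 miss wb->B0  d=-]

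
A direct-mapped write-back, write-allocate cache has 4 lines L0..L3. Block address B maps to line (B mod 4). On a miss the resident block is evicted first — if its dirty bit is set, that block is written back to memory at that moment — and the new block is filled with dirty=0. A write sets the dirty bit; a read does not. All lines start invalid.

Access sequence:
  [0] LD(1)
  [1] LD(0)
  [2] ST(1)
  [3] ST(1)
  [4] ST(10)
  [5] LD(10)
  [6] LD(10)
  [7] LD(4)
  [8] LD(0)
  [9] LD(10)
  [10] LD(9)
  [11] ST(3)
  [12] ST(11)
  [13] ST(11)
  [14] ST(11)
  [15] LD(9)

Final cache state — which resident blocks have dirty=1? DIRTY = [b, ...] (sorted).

0: R B1 → L1 miss [-]
1: R B0 → L0 miss [-]
2: W B1 → L1 hit [D]
3: W B1 → L1 hit [D]
4: W B10 → L2 miss [D]
5: R B10 → L2 hit [D]
6: R B10 → L2 hit [D]
7: R B4 → L0 miss [-]
8: R B0 → L0 miss [-]
9: R B10 → L2 hit [D]
10: R B9 → L1 miss wb→B1 [-]
11: W B3 → L3 miss [D]
12: W B11 → L3 miss wb→B3 [D]
13: W B11 → L3 hit [D]
14: W B11 → L3 hit [D]
15: R B9 → L1 hit [-]

DIRTY = [10, 11]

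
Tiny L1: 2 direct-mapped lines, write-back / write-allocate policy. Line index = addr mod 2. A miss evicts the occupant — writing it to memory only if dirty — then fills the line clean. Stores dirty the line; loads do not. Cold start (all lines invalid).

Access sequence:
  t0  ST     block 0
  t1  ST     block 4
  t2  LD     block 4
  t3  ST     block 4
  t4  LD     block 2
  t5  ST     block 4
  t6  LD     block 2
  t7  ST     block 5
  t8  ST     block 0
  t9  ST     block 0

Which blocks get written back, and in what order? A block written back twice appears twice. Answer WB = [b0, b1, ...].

0: W B0 → L0 miss [D]
1: W B4 → L0 miss wb→B0 [D]
2: R B4 → L0 hit [D]
3: W B4 → L0 hit [D]
4: R B2 → L0 miss wb→B4 [-]
5: W B4 → L0 miss [D]
6: R B2 → L0 miss wb→B4 [-]
7: W B5 → L1 miss [D]
8: W B0 → L0 miss [D]
9: W B0 → L0 hit [D]

WB = [0, 4, 4]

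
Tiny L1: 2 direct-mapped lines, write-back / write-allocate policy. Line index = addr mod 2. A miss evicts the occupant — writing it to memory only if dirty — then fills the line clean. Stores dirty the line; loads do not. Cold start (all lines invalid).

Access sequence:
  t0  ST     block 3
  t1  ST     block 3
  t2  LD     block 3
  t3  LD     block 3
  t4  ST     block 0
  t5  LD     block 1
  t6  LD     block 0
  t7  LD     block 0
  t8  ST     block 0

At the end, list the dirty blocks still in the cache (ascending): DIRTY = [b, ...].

0: W B3 → L1 miss [D]
1: W B3 → L1 hit [D]
2: R B3 → L1 hit [D]
3: R B3 → L1 hit [D]
4: W B0 → L0 miss [D]
5: R B1 → L1 miss wb→B3 [-]
6: R B0 → L0 hit [D]
7: R B0 → L0 hit [D]
8: W B0 → L0 hit [D]

DIRTY = [0]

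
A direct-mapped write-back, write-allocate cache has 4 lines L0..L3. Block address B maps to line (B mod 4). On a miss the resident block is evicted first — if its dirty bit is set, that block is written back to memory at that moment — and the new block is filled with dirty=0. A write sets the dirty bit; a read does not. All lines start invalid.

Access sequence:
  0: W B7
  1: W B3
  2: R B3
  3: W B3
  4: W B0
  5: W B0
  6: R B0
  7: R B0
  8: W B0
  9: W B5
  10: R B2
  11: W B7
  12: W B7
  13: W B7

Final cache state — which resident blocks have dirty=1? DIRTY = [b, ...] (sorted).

  0 | W B7 → L3 miss [D]
  1 | W B3 → L3 miss wb→B7 [D]
  2 | R B3 → L3 hit [D]
  3 | W B3 → L3 hit [D]
  4 | W B0 → L0 miss [D]
  5 | W B0 → L0 hit [D]
  6 | R B0 → L0 hit [D]
  7 | R B0 → L0 hit [D]
  8 | W B0 → L0 hit [D]
  9 | W B5 → L1 miss [D]
  10 | R B2 → L2 miss [-]
  11 | W B7 → L3 miss wb→B3 [D]
  12 | W B7 → L3 hit [D]
  13 | W B7 → L3 hit [D]

DIRTY = [0, 5, 7]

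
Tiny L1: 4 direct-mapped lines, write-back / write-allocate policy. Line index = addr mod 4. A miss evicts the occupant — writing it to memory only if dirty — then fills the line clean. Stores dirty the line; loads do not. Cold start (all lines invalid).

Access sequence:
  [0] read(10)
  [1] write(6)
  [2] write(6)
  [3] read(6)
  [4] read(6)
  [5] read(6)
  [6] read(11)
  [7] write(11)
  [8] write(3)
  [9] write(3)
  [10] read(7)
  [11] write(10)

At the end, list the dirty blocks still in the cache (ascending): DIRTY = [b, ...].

DIRTY = [10]

0: R B10 → L2 miss [-]
1: W B6 → L2 miss [D]
2: W B6 → L2 hit [D]
3: R B6 → L2 hit [D]
4: R B6 → L2 hit [D]
5: R B6 → L2 hit [D]
6: R B11 → L3 miss [-]
7: W B11 → L3 hit [D]
8: W B3 → L3 miss wb→B11 [D]
9: W B3 → L3 hit [D]
10: R B7 → L3 miss wb→B3 [-]
11: W B10 → L2 miss wb→B6 [D]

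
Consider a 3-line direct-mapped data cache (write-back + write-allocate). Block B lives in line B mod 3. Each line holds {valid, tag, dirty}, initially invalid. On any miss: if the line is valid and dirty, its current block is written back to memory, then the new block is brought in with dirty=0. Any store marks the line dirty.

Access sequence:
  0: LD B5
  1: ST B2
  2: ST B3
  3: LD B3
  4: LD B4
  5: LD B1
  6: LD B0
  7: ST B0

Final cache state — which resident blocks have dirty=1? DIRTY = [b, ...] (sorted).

DIRTY = [0, 2]

0: R B5 -> L2 miss  d=-]
1: W B2 -> L2 miss  d=D]
2: W B3 -> L0 miss  d=D]
3: R B3 -> L0 hit  d=D]
4: R B4 -> L1 miss  d=-]
5: R B1 -> L1 miss  d=-]
6: R B0 -> L0 miss wb->B3  d=-]
7: W B0 -> L0 hit  d=D]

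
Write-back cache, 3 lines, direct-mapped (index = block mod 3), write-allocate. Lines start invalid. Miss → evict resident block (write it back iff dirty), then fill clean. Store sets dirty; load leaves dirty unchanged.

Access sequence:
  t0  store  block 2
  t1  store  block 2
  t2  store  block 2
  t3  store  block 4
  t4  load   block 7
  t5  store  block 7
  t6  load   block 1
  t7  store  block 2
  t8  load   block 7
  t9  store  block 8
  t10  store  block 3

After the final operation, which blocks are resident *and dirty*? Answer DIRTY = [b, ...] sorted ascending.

  0 | W B2 → L2 miss [D]
  1 | W B2 → L2 hit [D]
  2 | W B2 → L2 hit [D]
  3 | W B4 → L1 miss [D]
  4 | R B7 → L1 miss wb→B4 [-]
  5 | W B7 → L1 hit [D]
  6 | R B1 → L1 miss wb→B7 [-]
  7 | W B2 → L2 hit [D]
  8 | R B7 → L1 miss [-]
  9 | W B8 → L2 miss wb→B2 [D]
  10 | W B3 → L0 miss [D]

DIRTY = [3, 8]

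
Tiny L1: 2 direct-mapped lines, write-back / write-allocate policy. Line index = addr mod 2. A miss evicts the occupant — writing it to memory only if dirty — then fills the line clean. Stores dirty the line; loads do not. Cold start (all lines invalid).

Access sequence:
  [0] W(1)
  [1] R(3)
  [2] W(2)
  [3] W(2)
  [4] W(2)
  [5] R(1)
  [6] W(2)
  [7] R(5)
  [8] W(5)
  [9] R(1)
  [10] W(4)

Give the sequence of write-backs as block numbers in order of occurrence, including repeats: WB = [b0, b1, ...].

0: W B1 → L1 miss [D]
1: R B3 → L1 miss wb→B1 [-]
2: W B2 → L0 miss [D]
3: W B2 → L0 hit [D]
4: W B2 → L0 hit [D]
5: R B1 → L1 miss [-]
6: W B2 → L0 hit [D]
7: R B5 → L1 miss [-]
8: W B5 → L1 hit [D]
9: R B1 → L1 miss wb→B5 [-]
10: W B4 → L0 miss wb→B2 [D]

WB = [1, 5, 2]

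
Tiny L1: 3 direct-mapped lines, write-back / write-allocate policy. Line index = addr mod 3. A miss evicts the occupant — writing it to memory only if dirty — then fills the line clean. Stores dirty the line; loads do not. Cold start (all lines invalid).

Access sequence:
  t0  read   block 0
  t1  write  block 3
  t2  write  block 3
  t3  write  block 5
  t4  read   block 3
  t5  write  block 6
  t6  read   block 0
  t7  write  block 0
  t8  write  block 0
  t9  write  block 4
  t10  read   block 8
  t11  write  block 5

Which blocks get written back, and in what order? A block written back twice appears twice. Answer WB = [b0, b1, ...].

  0 | R B0 → L0 miss [-]
  1 | W B3 → L0 miss [D]
  2 | W B3 → L0 hit [D]
  3 | W B5 → L2 miss [D]
  4 | R B3 → L0 hit [D]
  5 | W B6 → L0 miss wb→B3 [D]
  6 | R B0 → L0 miss wb→B6 [-]
  7 | W B0 → L0 hit [D]
  8 | W B0 → L0 hit [D]
  9 | W B4 → L1 miss [D]
  10 | R B8 → L2 miss wb→B5 [-]
  11 | W B5 → L2 miss [D]

WB = [3, 6, 5]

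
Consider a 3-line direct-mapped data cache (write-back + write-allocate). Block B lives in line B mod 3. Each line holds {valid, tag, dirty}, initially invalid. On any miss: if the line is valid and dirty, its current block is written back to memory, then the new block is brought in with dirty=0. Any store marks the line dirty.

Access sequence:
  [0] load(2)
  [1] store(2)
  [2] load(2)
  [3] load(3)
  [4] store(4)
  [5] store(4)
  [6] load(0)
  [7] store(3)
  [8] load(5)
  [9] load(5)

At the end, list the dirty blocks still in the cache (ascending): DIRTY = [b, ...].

DIRTY = [3, 4]

  0 | R B2 → L2 miss [-]
  1 | W B2 → L2 hit [D]
  2 | R B2 → L2 hit [D]
  3 | R B3 → L0 miss [-]
  4 | W B4 → L1 miss [D]
  5 | W B4 → L1 hit [D]
  6 | R B0 → L0 miss [-]
  7 | W B3 → L0 miss [D]
  8 | R B5 → L2 miss wb→B2 [-]
  9 | R B5 → L2 hit [-]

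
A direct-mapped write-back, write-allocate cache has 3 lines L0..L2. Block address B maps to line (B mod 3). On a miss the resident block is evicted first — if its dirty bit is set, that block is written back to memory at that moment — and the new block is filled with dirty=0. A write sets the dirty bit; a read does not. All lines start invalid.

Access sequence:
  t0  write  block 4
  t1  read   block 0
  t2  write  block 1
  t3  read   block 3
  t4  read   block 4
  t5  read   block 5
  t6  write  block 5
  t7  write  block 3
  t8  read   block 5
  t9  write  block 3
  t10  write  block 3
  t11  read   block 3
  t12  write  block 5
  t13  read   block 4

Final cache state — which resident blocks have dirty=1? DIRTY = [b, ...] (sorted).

DIRTY = [3, 5]

  0 | W B4 → L1 miss [D]
  1 | R B0 → L0 miss [-]
  2 | W B1 → L1 miss wb→B4 [D]
  3 | R B3 → L0 miss [-]
  4 | R B4 → L1 miss wb→B1 [-]
  5 | R B5 → L2 miss [-]
  6 | W B5 → L2 hit [D]
  7 | W B3 → L0 hit [D]
  8 | R B5 → L2 hit [D]
  9 | W B3 → L0 hit [D]
  10 | W B3 → L0 hit [D]
  11 | R B3 → L0 hit [D]
  12 | W B5 → L2 hit [D]
  13 | R B4 → L1 hit [-]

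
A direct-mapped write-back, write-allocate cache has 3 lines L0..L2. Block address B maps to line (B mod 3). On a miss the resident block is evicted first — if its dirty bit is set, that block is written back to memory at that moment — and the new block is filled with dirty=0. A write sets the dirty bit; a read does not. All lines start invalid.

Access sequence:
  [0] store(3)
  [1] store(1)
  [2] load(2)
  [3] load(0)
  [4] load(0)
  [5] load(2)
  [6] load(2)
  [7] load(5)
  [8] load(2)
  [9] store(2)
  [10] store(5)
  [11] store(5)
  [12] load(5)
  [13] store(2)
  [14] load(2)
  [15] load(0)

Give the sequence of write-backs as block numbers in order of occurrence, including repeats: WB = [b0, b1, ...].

WB = [3, 2, 5]

  0 | W B3 → L0 miss [D]
  1 | W B1 → L1 miss [D]
  2 | R B2 → L2 miss [-]
  3 | R B0 → L0 miss wb→B3 [-]
  4 | R B0 → L0 hit [-]
  5 | R B2 → L2 hit [-]
  6 | R B2 → L2 hit [-]
  7 | R B5 → L2 miss [-]
  8 | R B2 → L2 miss [-]
  9 | W B2 → L2 hit [D]
  10 | W B5 → L2 miss wb→B2 [D]
  11 | W B5 → L2 hit [D]
  12 | R B5 → L2 hit [D]
  13 | W B2 → L2 miss wb→B5 [D]
  14 | R B2 → L2 hit [D]
  15 | R B0 → L0 hit [-]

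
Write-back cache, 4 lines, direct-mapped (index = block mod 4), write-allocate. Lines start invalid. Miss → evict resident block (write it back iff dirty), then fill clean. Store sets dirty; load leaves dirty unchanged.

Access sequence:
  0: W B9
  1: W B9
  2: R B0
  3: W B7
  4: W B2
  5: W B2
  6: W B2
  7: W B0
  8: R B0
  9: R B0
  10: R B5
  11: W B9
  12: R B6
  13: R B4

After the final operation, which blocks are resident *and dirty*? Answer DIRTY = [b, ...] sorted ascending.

DIRTY = [7, 9]

0: W B9 -> L1 miss  d=D]
1: W B9 -> L1 hit  d=D]
2: R B0 -> L0 miss  d=-]
3: W B7 -> L3 miss  d=D]
4: W B2 -> L2 miss  d=D]
5: W B2 -> L2 hit  d=D]
6: W B2 -> L2 hit  d=D]
7: W B0 -> L0 hit  d=D]
8: R B0 -> L0 hit  d=D]
9: R B0 -> L0 hit  d=D]
10: R B5 -> L1 miss wb->B9  d=-]
11: W B9 -> L1 miss  d=D]
12: R B6 -> L2 miss wb->B2  d=-]
13: R B4 -> L0 miss wb->B0  d=-]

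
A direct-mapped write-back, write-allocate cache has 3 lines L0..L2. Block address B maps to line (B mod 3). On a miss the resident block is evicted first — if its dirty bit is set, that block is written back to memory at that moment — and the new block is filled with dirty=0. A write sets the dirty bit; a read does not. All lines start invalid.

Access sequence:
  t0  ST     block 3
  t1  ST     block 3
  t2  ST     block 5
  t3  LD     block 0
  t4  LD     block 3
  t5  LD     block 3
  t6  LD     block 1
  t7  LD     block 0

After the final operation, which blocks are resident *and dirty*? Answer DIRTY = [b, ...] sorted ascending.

0: W B3 → L0 miss [D]
1: W B3 → L0 hit [D]
2: W B5 → L2 miss [D]
3: R B0 → L0 miss wb→B3 [-]
4: R B3 → L0 miss [-]
5: R B3 → L0 hit [-]
6: R B1 → L1 miss [-]
7: R B0 → L0 miss [-]

DIRTY = [5]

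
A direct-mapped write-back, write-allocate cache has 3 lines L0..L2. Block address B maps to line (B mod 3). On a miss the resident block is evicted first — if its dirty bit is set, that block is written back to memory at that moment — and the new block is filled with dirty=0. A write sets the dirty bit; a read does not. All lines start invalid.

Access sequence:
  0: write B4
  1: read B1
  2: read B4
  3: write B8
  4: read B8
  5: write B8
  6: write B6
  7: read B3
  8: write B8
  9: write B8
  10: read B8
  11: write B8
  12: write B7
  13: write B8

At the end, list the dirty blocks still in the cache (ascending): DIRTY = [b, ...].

DIRTY = [7, 8]

0: W B4 → L1 miss [D]
1: R B1 → L1 miss wb→B4 [-]
2: R B4 → L1 miss [-]
3: W B8 → L2 miss [D]
4: R B8 → L2 hit [D]
5: W B8 → L2 hit [D]
6: W B6 → L0 miss [D]
7: R B3 → L0 miss wb→B6 [-]
8: W B8 → L2 hit [D]
9: W B8 → L2 hit [D]
10: R B8 → L2 hit [D]
11: W B8 → L2 hit [D]
12: W B7 → L1 miss [D]
13: W B8 → L2 hit [D]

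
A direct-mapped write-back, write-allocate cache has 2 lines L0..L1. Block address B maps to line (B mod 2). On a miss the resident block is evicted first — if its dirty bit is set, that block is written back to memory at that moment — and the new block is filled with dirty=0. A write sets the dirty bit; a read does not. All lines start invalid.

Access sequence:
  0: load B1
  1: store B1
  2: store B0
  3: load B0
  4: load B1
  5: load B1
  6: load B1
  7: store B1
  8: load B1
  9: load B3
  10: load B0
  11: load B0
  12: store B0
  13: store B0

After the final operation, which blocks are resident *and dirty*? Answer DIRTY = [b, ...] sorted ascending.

DIRTY = [0]

0: R B1 → L1 miss [-]
1: W B1 → L1 hit [D]
2: W B0 → L0 miss [D]
3: R B0 → L0 hit [D]
4: R B1 → L1 hit [D]
5: R B1 → L1 hit [D]
6: R B1 → L1 hit [D]
7: W B1 → L1 hit [D]
8: R B1 → L1 hit [D]
9: R B3 → L1 miss wb→B1 [-]
10: R B0 → L0 hit [D]
11: R B0 → L0 hit [D]
12: W B0 → L0 hit [D]
13: W B0 → L0 hit [D]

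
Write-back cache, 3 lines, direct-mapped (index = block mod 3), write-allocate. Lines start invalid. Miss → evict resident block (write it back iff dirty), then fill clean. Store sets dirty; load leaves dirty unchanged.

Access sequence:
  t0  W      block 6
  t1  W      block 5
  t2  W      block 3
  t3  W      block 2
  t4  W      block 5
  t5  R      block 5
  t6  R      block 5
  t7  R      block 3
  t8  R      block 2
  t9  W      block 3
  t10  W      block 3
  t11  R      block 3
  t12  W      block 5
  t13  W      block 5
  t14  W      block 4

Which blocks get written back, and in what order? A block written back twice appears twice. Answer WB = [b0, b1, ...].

  0 | W B6 → L0 miss [D]
  1 | W B5 → L2 miss [D]
  2 | W B3 → L0 miss wb→B6 [D]
  3 | W B2 → L2 miss wb→B5 [D]
  4 | W B5 → L2 miss wb→B2 [D]
  5 | R B5 → L2 hit [D]
  6 | R B5 → L2 hit [D]
  7 | R B3 → L0 hit [D]
  8 | R B2 → L2 miss wb→B5 [-]
  9 | W B3 → L0 hit [D]
  10 | W B3 → L0 hit [D]
  11 | R B3 → L0 hit [D]
  12 | W B5 → L2 miss [D]
  13 | W B5 → L2 hit [D]
  14 | W B4 → L1 miss [D]

WB = [6, 5, 2, 5]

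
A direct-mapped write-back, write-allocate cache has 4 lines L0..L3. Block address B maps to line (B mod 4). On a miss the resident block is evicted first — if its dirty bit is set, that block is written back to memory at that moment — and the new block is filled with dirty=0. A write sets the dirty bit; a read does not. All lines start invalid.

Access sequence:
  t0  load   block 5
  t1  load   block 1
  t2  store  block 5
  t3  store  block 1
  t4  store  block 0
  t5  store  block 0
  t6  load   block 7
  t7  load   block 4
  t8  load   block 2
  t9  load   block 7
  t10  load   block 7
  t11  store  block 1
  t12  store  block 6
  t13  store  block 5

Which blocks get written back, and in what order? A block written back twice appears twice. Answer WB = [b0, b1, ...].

WB = [5, 0, 1]

0: R B5 -> L1 miss  d=-]
1: R B1 -> L1 miss  d=-]
2: W B5 -> L1 miss  d=D]
3: W B1 -> L1 miss wb->B5  d=D]
4: W B0 -> L0 miss  d=D]
5: W B0 -> L0 hit  d=D]
6: R B7 -> L3 miss  d=-]
7: R B4 -> L0 miss wb->B0  d=-]
8: R B2 -> L2 miss  d=-]
9: R B7 -> L3 hit  d=-]
10: R B7 -> L3 hit  d=-]
11: W B1 -> L1 hit  d=D]
12: W B6 -> L2 miss  d=D]
13: W B5 -> L1 miss wb->B1  d=D]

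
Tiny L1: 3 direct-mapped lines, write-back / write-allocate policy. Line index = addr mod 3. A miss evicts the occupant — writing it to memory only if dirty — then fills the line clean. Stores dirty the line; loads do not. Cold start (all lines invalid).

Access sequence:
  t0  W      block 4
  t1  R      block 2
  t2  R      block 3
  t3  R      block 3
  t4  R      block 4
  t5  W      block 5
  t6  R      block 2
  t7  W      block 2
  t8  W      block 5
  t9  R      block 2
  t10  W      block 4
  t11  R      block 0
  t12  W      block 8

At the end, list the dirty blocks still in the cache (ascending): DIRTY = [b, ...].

0: W B4 → L1 miss [D]
1: R B2 → L2 miss [-]
2: R B3 → L0 miss [-]
3: R B3 → L0 hit [-]
4: R B4 → L1 hit [D]
5: W B5 → L2 miss [D]
6: R B2 → L2 miss wb→B5 [-]
7: W B2 → L2 hit [D]
8: W B5 → L2 miss wb→B2 [D]
9: R B2 → L2 miss wb→B5 [-]
10: W B4 → L1 hit [D]
11: R B0 → L0 miss [-]
12: W B8 → L2 miss [D]

DIRTY = [4, 8]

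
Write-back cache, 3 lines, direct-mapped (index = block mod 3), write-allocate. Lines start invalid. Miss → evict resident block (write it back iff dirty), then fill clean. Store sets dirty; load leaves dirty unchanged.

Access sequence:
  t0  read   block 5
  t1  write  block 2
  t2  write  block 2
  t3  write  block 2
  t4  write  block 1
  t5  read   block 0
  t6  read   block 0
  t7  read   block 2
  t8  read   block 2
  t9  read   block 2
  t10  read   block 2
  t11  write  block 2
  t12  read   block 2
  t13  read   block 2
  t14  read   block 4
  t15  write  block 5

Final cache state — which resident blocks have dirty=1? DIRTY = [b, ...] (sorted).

0: R B5 → L2 miss [-]
1: W B2 → L2 miss [D]
2: W B2 → L2 hit [D]
3: W B2 → L2 hit [D]
4: W B1 → L1 miss [D]
5: R B0 → L0 miss [-]
6: R B0 → L0 hit [-]
7: R B2 → L2 hit [D]
8: R B2 → L2 hit [D]
9: R B2 → L2 hit [D]
10: R B2 → L2 hit [D]
11: W B2 → L2 hit [D]
12: R B2 → L2 hit [D]
13: R B2 → L2 hit [D]
14: R B4 → L1 miss wb→B1 [-]
15: W B5 → L2 miss wb→B2 [D]

DIRTY = [5]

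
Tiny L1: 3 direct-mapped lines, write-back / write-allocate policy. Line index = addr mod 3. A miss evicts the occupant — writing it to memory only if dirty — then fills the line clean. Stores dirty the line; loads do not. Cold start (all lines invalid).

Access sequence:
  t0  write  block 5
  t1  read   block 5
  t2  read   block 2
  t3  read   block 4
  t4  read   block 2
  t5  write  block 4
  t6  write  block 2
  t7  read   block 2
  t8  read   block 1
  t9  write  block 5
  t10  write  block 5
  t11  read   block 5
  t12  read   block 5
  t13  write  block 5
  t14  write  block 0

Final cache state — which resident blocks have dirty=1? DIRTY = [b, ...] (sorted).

DIRTY = [0, 5]

0: W B5 -> L2 miss  d=D]
1: R B5 -> L2 hit  d=D]
2: R B2 -> L2 miss wb->B5  d=-]
3: R B4 -> L1 miss  d=-]
4: R B2 -> L2 hit  d=-]
5: W B4 -> L1 hit  d=D]
6: W B2 -> L2 hit  d=D]
7: R B2 -> L2 hit  d=D]
8: R B1 -> L1 miss wb->B4  d=-]
9: W B5 -> L2 miss wb->B2  d=D]
10: W B5 -> L2 hit  d=D]
11: R B5 -> L2 hit  d=D]
12: R B5 -> L2 hit  d=D]
13: W B5 -> L2 hit  d=D]
14: W B0 -> L0 miss  d=D]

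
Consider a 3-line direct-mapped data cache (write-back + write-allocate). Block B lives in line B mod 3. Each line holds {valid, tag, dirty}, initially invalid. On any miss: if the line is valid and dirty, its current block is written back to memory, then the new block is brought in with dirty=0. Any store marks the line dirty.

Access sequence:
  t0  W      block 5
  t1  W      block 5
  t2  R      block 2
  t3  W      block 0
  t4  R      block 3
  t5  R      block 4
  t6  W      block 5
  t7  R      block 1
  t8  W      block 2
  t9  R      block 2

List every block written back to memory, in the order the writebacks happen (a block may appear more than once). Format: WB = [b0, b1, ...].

0: W B5 → L2 miss [D]
1: W B5 → L2 hit [D]
2: R B2 → L2 miss wb→B5 [-]
3: W B0 → L0 miss [D]
4: R B3 → L0 miss wb→B0 [-]
5: R B4 → L1 miss [-]
6: W B5 → L2 miss [D]
7: R B1 → L1 miss [-]
8: W B2 → L2 miss wb→B5 [D]
9: R B2 → L2 hit [D]

WB = [5, 0, 5]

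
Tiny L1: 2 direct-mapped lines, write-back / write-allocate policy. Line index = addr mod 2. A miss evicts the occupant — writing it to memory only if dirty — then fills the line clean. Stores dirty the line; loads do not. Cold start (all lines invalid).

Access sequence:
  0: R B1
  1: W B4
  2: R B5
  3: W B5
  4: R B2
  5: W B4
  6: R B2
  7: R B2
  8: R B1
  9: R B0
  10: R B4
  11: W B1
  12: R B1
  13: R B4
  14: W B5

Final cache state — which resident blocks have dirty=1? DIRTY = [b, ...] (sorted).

DIRTY = [5]

  0 | R B1 → L1 miss [-]
  1 | W B4 → L0 miss [D]
  2 | R B5 → L1 miss [-]
  3 | W B5 → L1 hit [D]
  4 | R B2 → L0 miss wb→B4 [-]
  5 | W B4 → L0 miss [D]
  6 | R B2 → L0 miss wb→B4 [-]
  7 | R B2 → L0 hit [-]
  8 | R B1 → L1 miss wb→B5 [-]
  9 | R B0 → L0 miss [-]
  10 | R B4 → L0 miss [-]
  11 | W B1 → L1 hit [D]
  12 | R B1 → L1 hit [D]
  13 | R B4 → L0 hit [-]
  14 | W B5 → L1 miss wb→B1 [D]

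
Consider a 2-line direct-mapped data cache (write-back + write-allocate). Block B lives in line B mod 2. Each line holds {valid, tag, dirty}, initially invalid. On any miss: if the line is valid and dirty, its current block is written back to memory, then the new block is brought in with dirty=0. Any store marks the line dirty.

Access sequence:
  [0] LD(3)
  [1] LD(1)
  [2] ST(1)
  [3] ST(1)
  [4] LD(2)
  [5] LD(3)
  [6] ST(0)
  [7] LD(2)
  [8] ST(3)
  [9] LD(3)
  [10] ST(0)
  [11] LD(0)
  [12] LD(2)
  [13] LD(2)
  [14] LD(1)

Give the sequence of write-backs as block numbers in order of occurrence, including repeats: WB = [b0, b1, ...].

WB = [1, 0, 0, 3]

  0 | R B3 → L1 miss [-]
  1 | R B1 → L1 miss [-]
  2 | W B1 → L1 hit [D]
  3 | W B1 → L1 hit [D]
  4 | R B2 → L0 miss [-]
  5 | R B3 → L1 miss wb→B1 [-]
  6 | W B0 → L0 miss [D]
  7 | R B2 → L0 miss wb→B0 [-]
  8 | W B3 → L1 hit [D]
  9 | R B3 → L1 hit [D]
  10 | W B0 → L0 miss [D]
  11 | R B0 → L0 hit [D]
  12 | R B2 → L0 miss wb→B0 [-]
  13 | R B2 → L0 hit [-]
  14 | R B1 → L1 miss wb→B3 [-]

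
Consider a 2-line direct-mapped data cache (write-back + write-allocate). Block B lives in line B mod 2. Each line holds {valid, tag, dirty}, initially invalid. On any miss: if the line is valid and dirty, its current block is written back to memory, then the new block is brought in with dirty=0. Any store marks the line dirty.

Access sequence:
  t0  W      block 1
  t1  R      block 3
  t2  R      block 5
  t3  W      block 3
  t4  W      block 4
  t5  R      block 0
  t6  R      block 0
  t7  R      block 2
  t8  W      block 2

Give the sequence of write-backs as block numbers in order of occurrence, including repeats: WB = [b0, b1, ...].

0: W B1 -> L1 miss  d=D]
1: R B3 -> L1 miss wb->B1  d=-]
2: R B5 -> L1 miss  d=-]
3: W B3 -> L1 miss  d=D]
4: W B4 -> L0 miss  d=D]
5: R B0 -> L0 miss wb->B4  d=-]
6: R B0 -> L0 hit  d=-]
7: R B2 -> L0 miss  d=-]
8: W B2 -> L0 hit  d=D]

WB = [1, 4]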